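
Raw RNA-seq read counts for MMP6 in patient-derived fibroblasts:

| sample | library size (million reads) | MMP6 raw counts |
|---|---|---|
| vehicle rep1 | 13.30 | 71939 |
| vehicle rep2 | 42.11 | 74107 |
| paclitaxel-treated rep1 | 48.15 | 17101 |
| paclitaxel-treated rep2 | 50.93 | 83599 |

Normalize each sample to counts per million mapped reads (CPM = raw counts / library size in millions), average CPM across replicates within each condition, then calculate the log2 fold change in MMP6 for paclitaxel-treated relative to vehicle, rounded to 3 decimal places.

CPM(vehicle rep1) = 71939 / 13.30 = 5408.9474
CPM(vehicle rep2) = 74107 / 42.11 = 1759.8433
CPM(paclitaxel-treated rep1) = 17101 / 48.15 = 355.1610
CPM(paclitaxel-treated rep2) = 83599 / 50.93 = 1641.4490
mean CPM(vehicle) = 3584.3953; mean CPM(paclitaxel-treated) = 998.3050
Fold change = 998.3050 / 3584.3953 = 0.27851
log2(0.27851) = -1.8442

-1.844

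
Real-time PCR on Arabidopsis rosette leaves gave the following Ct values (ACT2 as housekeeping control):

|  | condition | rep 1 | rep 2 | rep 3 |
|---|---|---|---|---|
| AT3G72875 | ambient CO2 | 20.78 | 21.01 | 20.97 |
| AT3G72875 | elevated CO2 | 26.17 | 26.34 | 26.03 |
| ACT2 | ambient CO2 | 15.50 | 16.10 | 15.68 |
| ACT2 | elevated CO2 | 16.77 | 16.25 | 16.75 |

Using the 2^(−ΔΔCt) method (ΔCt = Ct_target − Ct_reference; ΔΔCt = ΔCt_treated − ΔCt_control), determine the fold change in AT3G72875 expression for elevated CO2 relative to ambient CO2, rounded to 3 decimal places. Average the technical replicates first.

Mean Ct: AT3G72875 ambient CO2 20.920; AT3G72875 elevated CO2 26.180; ACT2 ambient CO2 15.760; ACT2 elevated CO2 16.590
ΔCt(ambient CO2) = 20.920 − 15.760 = 5.160
ΔCt(elevated CO2) = 26.180 − 16.590 = 9.590
ΔΔCt = 9.590 − 5.160 = 4.430
Fold change = 2^(−4.430) = 0.0464

0.046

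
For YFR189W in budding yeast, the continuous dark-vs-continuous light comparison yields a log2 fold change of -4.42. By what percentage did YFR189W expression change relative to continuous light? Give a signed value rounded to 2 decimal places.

-95.33%

Fold change = 2^(-4.42) = 0.0467
Percent change = (FC − 1) × 100% = (0.0467 − 1) × 100 = -95.33%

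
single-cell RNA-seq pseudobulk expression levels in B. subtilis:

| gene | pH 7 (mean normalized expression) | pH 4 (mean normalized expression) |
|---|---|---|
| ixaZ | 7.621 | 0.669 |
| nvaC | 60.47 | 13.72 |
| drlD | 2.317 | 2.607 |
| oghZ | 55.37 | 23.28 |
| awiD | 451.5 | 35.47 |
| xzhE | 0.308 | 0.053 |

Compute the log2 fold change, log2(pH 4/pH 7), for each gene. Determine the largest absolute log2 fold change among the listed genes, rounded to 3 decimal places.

3.670

log2(0.669/7.621) = -3.510  (ixaZ)
log2(13.72/60.47) = -2.140  (nvaC)
log2(2.607/2.317) = 0.170  (drlD)
log2(23.28/55.37) = -1.250  (oghZ)
log2(35.47/451.5) = -3.670  (awiD)
log2(0.053/0.308) = -2.539  (xzhE)
The largest magnitude belongs to awiD.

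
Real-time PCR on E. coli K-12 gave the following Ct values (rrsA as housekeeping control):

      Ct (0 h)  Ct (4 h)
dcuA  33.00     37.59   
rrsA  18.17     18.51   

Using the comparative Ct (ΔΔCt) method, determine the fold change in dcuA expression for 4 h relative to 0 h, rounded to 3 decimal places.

0.053

ΔCt(0 h) = 33.000 − 18.170 = 14.830
ΔCt(4 h) = 37.590 − 18.510 = 19.080
ΔΔCt = 19.080 − 14.830 = 4.250
Fold change = 2^(−4.250) = 0.0526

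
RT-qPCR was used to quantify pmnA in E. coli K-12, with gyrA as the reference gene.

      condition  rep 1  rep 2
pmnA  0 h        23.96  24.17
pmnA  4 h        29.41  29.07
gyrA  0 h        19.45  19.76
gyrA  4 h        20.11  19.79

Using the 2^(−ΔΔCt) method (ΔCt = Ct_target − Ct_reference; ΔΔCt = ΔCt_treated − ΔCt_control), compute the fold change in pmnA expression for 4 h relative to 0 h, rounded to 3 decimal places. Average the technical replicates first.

0.035

Mean Ct: pmnA 0 h 24.065; pmnA 4 h 29.240; gyrA 0 h 19.605; gyrA 4 h 19.950
ΔCt(0 h) = 24.065 − 19.605 = 4.460
ΔCt(4 h) = 29.240 − 19.950 = 9.290
ΔΔCt = 9.290 − 4.460 = 4.830
Fold change = 2^(−4.830) = 0.0352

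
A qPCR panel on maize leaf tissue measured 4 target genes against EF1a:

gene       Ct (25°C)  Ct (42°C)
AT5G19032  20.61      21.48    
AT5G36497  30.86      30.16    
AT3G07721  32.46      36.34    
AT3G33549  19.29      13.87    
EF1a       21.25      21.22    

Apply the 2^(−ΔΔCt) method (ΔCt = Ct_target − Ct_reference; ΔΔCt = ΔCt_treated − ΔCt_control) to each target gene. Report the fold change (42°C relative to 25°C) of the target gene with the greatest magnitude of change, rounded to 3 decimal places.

AT5G19032: ΔΔCt = (21.48−21.22) − (20.61−21.25) = 0.26 − (-0.64) = 0.90; fold change = 2^-0.90 = 0.536
AT5G36497: ΔΔCt = (30.16−21.22) − (30.86−21.25) = 8.94 − 9.61 = -0.67; fold change = 2^0.67 = 1.591
AT3G07721: ΔΔCt = (36.34−21.22) − (32.46−21.25) = 15.12 − 11.21 = 3.91; fold change = 2^-3.91 = 0.067
AT3G33549: ΔΔCt = (13.87−21.22) − (19.29−21.25) = -7.35 − (-1.96) = -5.39; fold change = 2^5.39 = 41.933
AT3G33549 has the largest |ΔΔCt| = 5.39.

41.933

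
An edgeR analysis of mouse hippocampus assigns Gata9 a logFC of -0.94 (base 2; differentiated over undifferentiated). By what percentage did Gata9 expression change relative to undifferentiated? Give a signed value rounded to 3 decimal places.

Fold change = 2^(-0.94) = 0.5212
Percent change = (FC − 1) × 100% = (0.5212 − 1) × 100 = -47.877%

-47.877%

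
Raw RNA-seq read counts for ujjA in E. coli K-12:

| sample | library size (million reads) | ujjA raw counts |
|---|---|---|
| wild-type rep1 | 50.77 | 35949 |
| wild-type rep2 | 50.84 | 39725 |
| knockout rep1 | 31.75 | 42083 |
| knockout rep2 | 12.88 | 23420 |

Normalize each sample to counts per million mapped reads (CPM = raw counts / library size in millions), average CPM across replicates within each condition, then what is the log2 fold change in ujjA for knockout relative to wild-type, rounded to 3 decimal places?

1.078

CPM(wild-type rep1) = 35949 / 50.77 = 708.0756
CPM(wild-type rep2) = 39725 / 50.84 = 781.3729
CPM(knockout rep1) = 42083 / 31.75 = 1325.4488
CPM(knockout rep2) = 23420 / 12.88 = 1818.3230
mean CPM(wild-type) = 744.7243; mean CPM(knockout) = 1571.8859
Fold change = 1571.8859 / 744.7243 = 2.11070
log2(2.11070) = 1.0777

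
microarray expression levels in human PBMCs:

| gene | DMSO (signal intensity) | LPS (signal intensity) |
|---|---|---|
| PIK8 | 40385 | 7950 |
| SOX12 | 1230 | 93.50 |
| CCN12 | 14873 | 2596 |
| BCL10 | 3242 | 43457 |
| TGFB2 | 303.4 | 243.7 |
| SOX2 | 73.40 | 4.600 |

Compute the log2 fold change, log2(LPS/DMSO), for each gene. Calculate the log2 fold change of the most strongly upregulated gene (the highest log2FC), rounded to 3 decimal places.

3.745

log2(7950/40385) = -2.345  (PIK8)
log2(93.50/1230) = -3.718  (SOX12)
log2(2596/14873) = -2.518  (CCN12)
log2(43457/3242) = 3.745  (BCL10)
log2(243.7/303.4) = -0.316  (TGFB2)
log2(4.600/73.40) = -3.996  (SOX2)
BCL10 is most strongly upregulated.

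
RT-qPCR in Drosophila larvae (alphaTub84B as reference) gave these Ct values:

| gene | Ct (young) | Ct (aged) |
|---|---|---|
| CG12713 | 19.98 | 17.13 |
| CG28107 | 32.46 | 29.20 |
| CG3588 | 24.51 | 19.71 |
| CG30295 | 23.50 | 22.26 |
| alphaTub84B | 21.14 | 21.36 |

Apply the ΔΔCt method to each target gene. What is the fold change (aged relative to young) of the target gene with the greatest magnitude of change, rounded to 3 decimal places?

32.447

CG12713: ΔΔCt = (17.13−21.36) − (19.98−21.14) = -4.23 − (-1.16) = -3.07; fold change = 2^3.07 = 8.398
CG28107: ΔΔCt = (29.20−21.36) − (32.46−21.14) = 7.84 − 11.32 = -3.48; fold change = 2^3.48 = 11.158
CG3588: ΔΔCt = (19.71−21.36) − (24.51−21.14) = -1.65 − 3.37 = -5.02; fold change = 2^5.02 = 32.447
CG30295: ΔΔCt = (22.26−21.36) − (23.50−21.14) = 0.90 − 2.36 = -1.46; fold change = 2^1.46 = 2.751
CG3588 has the largest |ΔΔCt| = 5.02.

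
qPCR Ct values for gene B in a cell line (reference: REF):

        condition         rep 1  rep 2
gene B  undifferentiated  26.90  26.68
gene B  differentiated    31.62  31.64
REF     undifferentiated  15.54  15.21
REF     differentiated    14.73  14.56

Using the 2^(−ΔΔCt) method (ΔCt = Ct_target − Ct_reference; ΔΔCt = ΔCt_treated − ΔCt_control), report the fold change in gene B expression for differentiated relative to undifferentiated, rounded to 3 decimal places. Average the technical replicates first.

0.021

Mean Ct: gene B undifferentiated 26.790; gene B differentiated 31.630; REF undifferentiated 15.375; REF differentiated 14.645
ΔCt(undifferentiated) = 26.790 − 15.375 = 11.415
ΔCt(differentiated) = 31.630 − 14.645 = 16.985
ΔΔCt = 16.985 − 11.415 = 5.570
Fold change = 2^(−5.570) = 0.0211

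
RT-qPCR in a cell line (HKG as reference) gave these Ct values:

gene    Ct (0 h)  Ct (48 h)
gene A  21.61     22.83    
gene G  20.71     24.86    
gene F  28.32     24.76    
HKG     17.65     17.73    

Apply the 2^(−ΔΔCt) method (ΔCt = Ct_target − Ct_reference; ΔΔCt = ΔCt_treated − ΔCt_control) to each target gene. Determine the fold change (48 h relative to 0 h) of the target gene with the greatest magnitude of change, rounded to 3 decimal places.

0.060

gene A: ΔΔCt = (22.83−17.73) − (21.61−17.65) = 5.10 − 3.96 = 1.14; fold change = 2^-1.14 = 0.454
gene G: ΔΔCt = (24.86−17.73) − (20.71−17.65) = 7.13 − 3.06 = 4.07; fold change = 2^-4.07 = 0.060
gene F: ΔΔCt = (24.76−17.73) − (28.32−17.65) = 7.03 − 10.67 = -3.64; fold change = 2^3.64 = 12.467
gene G has the largest |ΔΔCt| = 4.07.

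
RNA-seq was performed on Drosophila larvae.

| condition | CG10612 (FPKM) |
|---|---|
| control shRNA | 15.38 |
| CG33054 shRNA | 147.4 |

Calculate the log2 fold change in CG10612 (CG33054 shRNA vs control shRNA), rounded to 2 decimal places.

Fold change = 147.4 / 15.38 = 9.5839
log2(9.5839) = 3.261

3.26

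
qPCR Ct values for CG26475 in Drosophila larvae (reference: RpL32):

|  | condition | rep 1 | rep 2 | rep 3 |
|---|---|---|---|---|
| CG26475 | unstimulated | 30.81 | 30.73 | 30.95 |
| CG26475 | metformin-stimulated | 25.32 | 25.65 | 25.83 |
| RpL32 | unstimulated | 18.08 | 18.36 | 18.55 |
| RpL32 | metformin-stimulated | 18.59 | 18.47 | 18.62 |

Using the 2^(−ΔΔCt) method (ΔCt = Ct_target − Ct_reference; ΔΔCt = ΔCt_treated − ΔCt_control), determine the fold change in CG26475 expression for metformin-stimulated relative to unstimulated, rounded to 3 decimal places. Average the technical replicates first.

Mean Ct: CG26475 unstimulated 30.830; CG26475 metformin-stimulated 25.600; RpL32 unstimulated 18.330; RpL32 metformin-stimulated 18.560
ΔCt(unstimulated) = 30.830 − 18.330 = 12.500
ΔCt(metformin-stimulated) = 25.600 − 18.560 = 7.040
ΔΔCt = 7.040 − 12.500 = -5.460
Fold change = 2^(−(-5.460)) = 2^5.460 = 44.0173

44.017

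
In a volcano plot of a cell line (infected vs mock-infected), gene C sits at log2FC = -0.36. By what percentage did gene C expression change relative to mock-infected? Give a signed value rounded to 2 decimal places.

-22.08%

Fold change = 2^(-0.36) = 0.7792
Percent change = (FC − 1) × 100% = (0.7792 − 1) × 100 = -22.08%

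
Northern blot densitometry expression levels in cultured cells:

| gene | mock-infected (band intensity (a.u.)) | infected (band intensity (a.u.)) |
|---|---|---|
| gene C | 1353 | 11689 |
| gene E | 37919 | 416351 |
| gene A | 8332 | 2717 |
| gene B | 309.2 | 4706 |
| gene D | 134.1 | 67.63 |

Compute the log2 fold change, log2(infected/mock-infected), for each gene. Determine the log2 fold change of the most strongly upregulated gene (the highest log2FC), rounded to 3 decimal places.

log2(11689/1353) = 3.111  (gene C)
log2(416351/37919) = 3.457  (gene E)
log2(2717/8332) = -1.617  (gene A)
log2(4706/309.2) = 3.928  (gene B)
log2(67.63/134.1) = -0.988  (gene D)
gene B is most strongly upregulated.

3.928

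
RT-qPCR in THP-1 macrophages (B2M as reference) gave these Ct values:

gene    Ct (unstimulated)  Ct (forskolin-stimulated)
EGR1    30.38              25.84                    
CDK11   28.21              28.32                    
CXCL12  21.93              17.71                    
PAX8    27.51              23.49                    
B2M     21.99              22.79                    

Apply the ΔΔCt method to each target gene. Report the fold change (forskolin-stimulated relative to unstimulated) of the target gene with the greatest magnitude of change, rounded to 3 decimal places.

EGR1: ΔΔCt = (25.84−22.79) − (30.38−21.99) = 3.05 − 8.39 = -5.34; fold change = 2^5.34 = 40.504
CDK11: ΔΔCt = (28.32−22.79) − (28.21−21.99) = 5.53 − 6.22 = -0.69; fold change = 2^0.69 = 1.613
CXCL12: ΔΔCt = (17.71−22.79) − (21.93−21.99) = -5.08 − (-0.06) = -5.02; fold change = 2^5.02 = 32.447
PAX8: ΔΔCt = (23.49−22.79) − (27.51−21.99) = 0.70 − 5.52 = -4.82; fold change = 2^4.82 = 28.246
EGR1 has the largest |ΔΔCt| = 5.34.

40.504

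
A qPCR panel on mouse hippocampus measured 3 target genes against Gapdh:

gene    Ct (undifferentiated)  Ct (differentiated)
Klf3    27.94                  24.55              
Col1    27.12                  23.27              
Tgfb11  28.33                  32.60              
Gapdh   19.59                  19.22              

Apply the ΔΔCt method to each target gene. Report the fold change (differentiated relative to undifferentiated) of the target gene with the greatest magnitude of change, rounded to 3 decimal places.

Klf3: ΔΔCt = (24.55−19.22) − (27.94−19.59) = 5.33 − 8.35 = -3.02; fold change = 2^3.02 = 8.112
Col1: ΔΔCt = (23.27−19.22) − (27.12−19.59) = 4.05 − 7.53 = -3.48; fold change = 2^3.48 = 11.158
Tgfb11: ΔΔCt = (32.60−19.22) − (28.33−19.59) = 13.38 − 8.74 = 4.64; fold change = 2^-4.64 = 0.040
Tgfb11 has the largest |ΔΔCt| = 4.64.

0.040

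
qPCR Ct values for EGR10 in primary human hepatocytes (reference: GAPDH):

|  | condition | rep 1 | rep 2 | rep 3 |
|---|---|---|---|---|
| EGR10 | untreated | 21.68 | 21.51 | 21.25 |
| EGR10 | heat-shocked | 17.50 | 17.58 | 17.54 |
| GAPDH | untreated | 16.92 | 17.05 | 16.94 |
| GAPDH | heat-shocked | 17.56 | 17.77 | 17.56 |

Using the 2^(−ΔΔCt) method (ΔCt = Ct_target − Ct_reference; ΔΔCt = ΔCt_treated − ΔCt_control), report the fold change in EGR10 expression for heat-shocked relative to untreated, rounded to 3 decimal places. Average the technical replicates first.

24.251

Mean Ct: EGR10 untreated 21.480; EGR10 heat-shocked 17.540; GAPDH untreated 16.970; GAPDH heat-shocked 17.630
ΔCt(untreated) = 21.480 − 16.970 = 4.510
ΔCt(heat-shocked) = 17.540 − 17.630 = -0.090
ΔΔCt = -0.090 − 4.510 = -4.600
Fold change = 2^(−(-4.600)) = 2^4.600 = 24.2515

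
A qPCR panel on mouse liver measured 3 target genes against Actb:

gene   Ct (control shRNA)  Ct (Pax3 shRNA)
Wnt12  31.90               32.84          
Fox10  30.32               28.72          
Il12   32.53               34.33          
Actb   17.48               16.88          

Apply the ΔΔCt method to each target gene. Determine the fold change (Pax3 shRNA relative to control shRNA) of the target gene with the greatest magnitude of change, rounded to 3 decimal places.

0.189

Wnt12: ΔΔCt = (32.84−16.88) − (31.90−17.48) = 15.96 − 14.42 = 1.54; fold change = 2^-1.54 = 0.344
Fox10: ΔΔCt = (28.72−16.88) − (30.32−17.48) = 11.84 − 12.84 = -1.00; fold change = 2^1.00 = 2.000
Il12: ΔΔCt = (34.33−16.88) − (32.53−17.48) = 17.45 − 15.05 = 2.40; fold change = 2^-2.40 = 0.189
Il12 has the largest |ΔΔCt| = 2.40.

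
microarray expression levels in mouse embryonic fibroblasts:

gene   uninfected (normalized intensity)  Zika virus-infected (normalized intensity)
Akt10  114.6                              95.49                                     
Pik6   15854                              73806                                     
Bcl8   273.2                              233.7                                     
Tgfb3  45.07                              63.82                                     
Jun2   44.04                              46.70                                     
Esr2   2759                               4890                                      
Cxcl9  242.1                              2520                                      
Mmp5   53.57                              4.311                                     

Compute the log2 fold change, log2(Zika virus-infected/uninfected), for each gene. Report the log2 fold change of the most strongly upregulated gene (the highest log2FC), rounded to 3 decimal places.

3.380

log2(95.49/114.6) = -0.263  (Akt10)
log2(73806/15854) = 2.219  (Pik6)
log2(233.7/273.2) = -0.225  (Bcl8)
log2(63.82/45.07) = 0.502  (Tgfb3)
log2(46.70/44.04) = 0.085  (Jun2)
log2(4890/2759) = 0.826  (Esr2)
log2(2520/242.1) = 3.380  (Cxcl9)
log2(4.311/53.57) = -3.635  (Mmp5)
Cxcl9 is most strongly upregulated.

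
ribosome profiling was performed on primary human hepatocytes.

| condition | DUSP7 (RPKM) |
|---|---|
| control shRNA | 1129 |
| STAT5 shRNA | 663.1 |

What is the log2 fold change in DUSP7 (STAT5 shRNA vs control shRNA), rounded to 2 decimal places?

-0.77

Fold change = 663.1 / 1129 = 0.5873
log2(0.5873) = -0.768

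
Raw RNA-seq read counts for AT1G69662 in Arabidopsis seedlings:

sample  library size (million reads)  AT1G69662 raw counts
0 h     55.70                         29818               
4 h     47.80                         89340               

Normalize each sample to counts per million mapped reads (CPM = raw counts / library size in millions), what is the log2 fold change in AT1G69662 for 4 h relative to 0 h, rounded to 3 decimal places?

1.804

CPM(0 h) = 29818 / 55.70 = 535.3321
CPM(4 h) = 89340 / 47.80 = 1869.0377
Fold change = 1869.0377 / 535.3321 = 3.49136
log2(3.49136) = 1.8038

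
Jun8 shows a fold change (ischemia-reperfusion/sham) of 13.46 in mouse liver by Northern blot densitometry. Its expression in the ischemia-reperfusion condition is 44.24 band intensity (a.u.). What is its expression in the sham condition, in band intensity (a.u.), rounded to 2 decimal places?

sham expression = 44.24 / 13.46 = 3.29

3.29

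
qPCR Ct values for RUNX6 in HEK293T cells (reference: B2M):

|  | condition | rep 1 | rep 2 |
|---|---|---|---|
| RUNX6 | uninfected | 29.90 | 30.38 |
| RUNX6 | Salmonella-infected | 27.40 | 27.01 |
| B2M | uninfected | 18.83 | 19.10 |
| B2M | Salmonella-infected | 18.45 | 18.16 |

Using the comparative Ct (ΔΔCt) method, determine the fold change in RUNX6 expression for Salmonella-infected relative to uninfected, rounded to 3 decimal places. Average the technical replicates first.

Mean Ct: RUNX6 uninfected 30.140; RUNX6 Salmonella-infected 27.205; B2M uninfected 18.965; B2M Salmonella-infected 18.305
ΔCt(uninfected) = 30.140 − 18.965 = 11.175
ΔCt(Salmonella-infected) = 27.205 − 18.305 = 8.900
ΔΔCt = 8.900 − 11.175 = -2.275
Fold change = 2^(−(-2.275)) = 2^2.275 = 4.8400

4.840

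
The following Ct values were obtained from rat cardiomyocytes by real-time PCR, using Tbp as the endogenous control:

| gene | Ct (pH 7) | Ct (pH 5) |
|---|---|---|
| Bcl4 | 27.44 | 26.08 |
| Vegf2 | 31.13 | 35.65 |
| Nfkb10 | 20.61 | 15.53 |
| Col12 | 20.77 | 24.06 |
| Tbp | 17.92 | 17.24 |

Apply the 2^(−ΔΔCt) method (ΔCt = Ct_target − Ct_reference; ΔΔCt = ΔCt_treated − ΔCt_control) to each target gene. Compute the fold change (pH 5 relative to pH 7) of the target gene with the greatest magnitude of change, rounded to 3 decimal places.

Bcl4: ΔΔCt = (26.08−17.24) − (27.44−17.92) = 8.84 − 9.52 = -0.68; fold change = 2^0.68 = 1.602
Vegf2: ΔΔCt = (35.65−17.24) − (31.13−17.92) = 18.41 − 13.21 = 5.20; fold change = 2^-5.20 = 0.027
Nfkb10: ΔΔCt = (15.53−17.24) − (20.61−17.92) = -1.71 − 2.69 = -4.40; fold change = 2^4.40 = 21.112
Col12: ΔΔCt = (24.06−17.24) − (20.77−17.92) = 6.82 − 2.85 = 3.97; fold change = 2^-3.97 = 0.064
Vegf2 has the largest |ΔΔCt| = 5.20.

0.027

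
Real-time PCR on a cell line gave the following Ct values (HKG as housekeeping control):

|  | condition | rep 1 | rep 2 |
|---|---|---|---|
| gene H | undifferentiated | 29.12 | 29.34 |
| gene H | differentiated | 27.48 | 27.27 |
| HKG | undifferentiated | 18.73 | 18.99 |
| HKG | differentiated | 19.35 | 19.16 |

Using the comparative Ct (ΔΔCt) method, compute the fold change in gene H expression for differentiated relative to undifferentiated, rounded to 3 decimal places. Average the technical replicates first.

4.757

Mean Ct: gene H undifferentiated 29.230; gene H differentiated 27.375; HKG undifferentiated 18.860; HKG differentiated 19.255
ΔCt(undifferentiated) = 29.230 − 18.860 = 10.370
ΔCt(differentiated) = 27.375 − 19.255 = 8.120
ΔΔCt = 8.120 − 10.370 = -2.250
Fold change = 2^(−(-2.250)) = 2^2.250 = 4.7568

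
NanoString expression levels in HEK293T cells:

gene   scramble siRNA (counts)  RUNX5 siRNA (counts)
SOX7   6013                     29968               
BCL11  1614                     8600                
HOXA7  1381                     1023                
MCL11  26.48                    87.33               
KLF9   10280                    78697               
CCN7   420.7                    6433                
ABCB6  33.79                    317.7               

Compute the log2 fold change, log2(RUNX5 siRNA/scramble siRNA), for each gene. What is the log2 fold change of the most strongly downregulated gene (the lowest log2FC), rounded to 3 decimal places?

-0.433

log2(29968/6013) = 2.317  (SOX7)
log2(8600/1614) = 2.414  (BCL11)
log2(1023/1381) = -0.433  (HOXA7)
log2(87.33/26.48) = 1.722  (MCL11)
log2(78697/10280) = 2.936  (KLF9)
log2(6433/420.7) = 3.935  (CCN7)
log2(317.7/33.79) = 3.233  (ABCB6)
HOXA7 is most strongly downregulated.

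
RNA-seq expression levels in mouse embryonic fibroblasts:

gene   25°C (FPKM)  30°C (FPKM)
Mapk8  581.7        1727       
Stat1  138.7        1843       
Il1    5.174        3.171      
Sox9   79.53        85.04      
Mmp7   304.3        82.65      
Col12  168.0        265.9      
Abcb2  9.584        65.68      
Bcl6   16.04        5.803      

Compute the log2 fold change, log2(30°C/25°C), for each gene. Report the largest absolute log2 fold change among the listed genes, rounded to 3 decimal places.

3.732

log2(1727/581.7) = 1.570  (Mapk8)
log2(1843/138.7) = 3.732  (Stat1)
log2(3.171/5.174) = -0.706  (Il1)
log2(85.04/79.53) = 0.097  (Sox9)
log2(82.65/304.3) = -1.880  (Mmp7)
log2(265.9/168.0) = 0.662  (Col12)
log2(65.68/9.584) = 2.777  (Abcb2)
log2(5.803/16.04) = -1.467  (Bcl6)
The largest magnitude belongs to Stat1.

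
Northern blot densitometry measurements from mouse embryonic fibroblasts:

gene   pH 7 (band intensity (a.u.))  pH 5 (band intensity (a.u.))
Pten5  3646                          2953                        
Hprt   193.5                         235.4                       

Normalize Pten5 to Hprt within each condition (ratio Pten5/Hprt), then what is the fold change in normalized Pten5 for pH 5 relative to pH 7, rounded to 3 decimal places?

0.666

Pten5/Hprt (pH 7) = 3646 / 193.5 = 18.842
Pten5/Hprt (pH 5) = 2953 / 235.4 = 12.545
Fold change = 12.545 / 18.842 = 0.6658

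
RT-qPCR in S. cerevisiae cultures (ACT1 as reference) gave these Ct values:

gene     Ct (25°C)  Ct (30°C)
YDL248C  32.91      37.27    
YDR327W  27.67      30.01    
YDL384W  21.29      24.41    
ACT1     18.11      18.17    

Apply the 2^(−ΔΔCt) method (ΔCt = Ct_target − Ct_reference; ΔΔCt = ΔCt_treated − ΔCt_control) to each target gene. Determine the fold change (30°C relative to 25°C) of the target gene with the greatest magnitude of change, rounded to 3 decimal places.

0.051

YDL248C: ΔΔCt = (37.27−18.17) − (32.91−18.11) = 19.10 − 14.80 = 4.30; fold change = 2^-4.30 = 0.051
YDR327W: ΔΔCt = (30.01−18.17) − (27.67−18.11) = 11.84 − 9.56 = 2.28; fold change = 2^-2.28 = 0.206
YDL384W: ΔΔCt = (24.41−18.17) − (21.29−18.11) = 6.24 − 3.18 = 3.06; fold change = 2^-3.06 = 0.120
YDL248C has the largest |ΔΔCt| = 4.30.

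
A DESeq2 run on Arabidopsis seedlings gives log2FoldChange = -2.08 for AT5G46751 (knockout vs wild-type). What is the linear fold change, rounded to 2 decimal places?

0.24

Fold change = 2^(-2.08) = 0.237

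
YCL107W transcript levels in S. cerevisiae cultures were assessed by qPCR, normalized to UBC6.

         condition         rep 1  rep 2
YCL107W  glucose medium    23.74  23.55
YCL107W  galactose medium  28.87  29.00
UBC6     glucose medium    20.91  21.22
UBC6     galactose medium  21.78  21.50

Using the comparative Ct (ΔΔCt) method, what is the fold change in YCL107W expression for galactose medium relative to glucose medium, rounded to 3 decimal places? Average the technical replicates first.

0.038

Mean Ct: YCL107W glucose medium 23.645; YCL107W galactose medium 28.935; UBC6 glucose medium 21.065; UBC6 galactose medium 21.640
ΔCt(glucose medium) = 23.645 − 21.065 = 2.580
ΔCt(galactose medium) = 28.935 − 21.640 = 7.295
ΔΔCt = 7.295 − 2.580 = 4.715
Fold change = 2^(−4.715) = 0.0381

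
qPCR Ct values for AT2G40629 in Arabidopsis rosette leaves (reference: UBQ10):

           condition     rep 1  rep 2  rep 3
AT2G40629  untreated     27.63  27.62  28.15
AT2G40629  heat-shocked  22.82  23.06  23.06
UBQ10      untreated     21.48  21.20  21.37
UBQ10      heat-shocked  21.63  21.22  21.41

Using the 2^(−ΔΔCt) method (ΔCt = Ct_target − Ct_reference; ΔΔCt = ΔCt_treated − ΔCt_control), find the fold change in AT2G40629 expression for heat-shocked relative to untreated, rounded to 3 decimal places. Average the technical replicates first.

Mean Ct: AT2G40629 untreated 27.800; AT2G40629 heat-shocked 22.980; UBQ10 untreated 21.350; UBQ10 heat-shocked 21.420
ΔCt(untreated) = 27.800 − 21.350 = 6.450
ΔCt(heat-shocked) = 22.980 − 21.420 = 1.560
ΔΔCt = 1.560 − 6.450 = -4.890
Fold change = 2^(−(-4.890)) = 2^4.890 = 29.6508

29.651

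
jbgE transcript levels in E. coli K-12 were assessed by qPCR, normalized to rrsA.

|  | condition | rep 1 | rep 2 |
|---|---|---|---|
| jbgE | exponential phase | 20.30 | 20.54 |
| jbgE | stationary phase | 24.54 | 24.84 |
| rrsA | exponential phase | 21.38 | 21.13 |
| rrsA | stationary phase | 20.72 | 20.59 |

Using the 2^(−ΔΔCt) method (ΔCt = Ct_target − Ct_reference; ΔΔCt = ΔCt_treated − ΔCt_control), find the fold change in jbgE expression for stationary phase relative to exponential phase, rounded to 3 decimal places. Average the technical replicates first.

Mean Ct: jbgE exponential phase 20.420; jbgE stationary phase 24.690; rrsA exponential phase 21.255; rrsA stationary phase 20.655
ΔCt(exponential phase) = 20.420 − 21.255 = -0.835
ΔCt(stationary phase) = 24.690 − 20.655 = 4.035
ΔΔCt = 4.035 − (-0.835) = 4.870
Fold change = 2^(−4.870) = 0.0342

0.034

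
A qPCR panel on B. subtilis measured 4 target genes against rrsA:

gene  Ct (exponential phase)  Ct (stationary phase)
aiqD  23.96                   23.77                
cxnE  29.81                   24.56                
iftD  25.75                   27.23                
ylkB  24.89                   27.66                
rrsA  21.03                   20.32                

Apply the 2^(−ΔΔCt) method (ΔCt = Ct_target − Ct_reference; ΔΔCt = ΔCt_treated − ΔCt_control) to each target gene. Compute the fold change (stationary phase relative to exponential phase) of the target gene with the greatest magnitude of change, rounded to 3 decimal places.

aiqD: ΔΔCt = (23.77−20.32) − (23.96−21.03) = 3.45 − 2.93 = 0.52; fold change = 2^-0.52 = 0.697
cxnE: ΔΔCt = (24.56−20.32) − (29.81−21.03) = 4.24 − 8.78 = -4.54; fold change = 2^4.54 = 23.264
iftD: ΔΔCt = (27.23−20.32) − (25.75−21.03) = 6.91 − 4.72 = 2.19; fold change = 2^-2.19 = 0.219
ylkB: ΔΔCt = (27.66−20.32) − (24.89−21.03) = 7.34 − 3.86 = 3.48; fold change = 2^-3.48 = 0.090
cxnE has the largest |ΔΔCt| = 4.54.

23.264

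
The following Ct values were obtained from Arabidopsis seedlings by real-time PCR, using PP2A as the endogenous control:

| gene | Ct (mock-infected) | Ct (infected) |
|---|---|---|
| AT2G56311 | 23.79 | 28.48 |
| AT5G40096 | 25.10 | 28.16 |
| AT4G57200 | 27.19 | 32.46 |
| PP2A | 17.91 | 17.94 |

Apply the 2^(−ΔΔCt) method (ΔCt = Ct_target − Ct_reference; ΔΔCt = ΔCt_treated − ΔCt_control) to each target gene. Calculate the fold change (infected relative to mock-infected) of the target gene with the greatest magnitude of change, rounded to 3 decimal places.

0.026

AT2G56311: ΔΔCt = (28.48−17.94) − (23.79−17.91) = 10.54 − 5.88 = 4.66; fold change = 2^-4.66 = 0.040
AT5G40096: ΔΔCt = (28.16−17.94) − (25.10−17.91) = 10.22 − 7.19 = 3.03; fold change = 2^-3.03 = 0.122
AT4G57200: ΔΔCt = (32.46−17.94) − (27.19−17.91) = 14.52 − 9.28 = 5.24; fold change = 2^-5.24 = 0.026
AT4G57200 has the largest |ΔΔCt| = 5.24.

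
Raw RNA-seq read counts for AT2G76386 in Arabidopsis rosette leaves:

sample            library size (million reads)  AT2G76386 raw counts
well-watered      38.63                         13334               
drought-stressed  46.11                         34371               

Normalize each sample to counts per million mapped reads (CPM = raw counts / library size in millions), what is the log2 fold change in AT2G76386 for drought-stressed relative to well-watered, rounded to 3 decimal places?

CPM(well-watered) = 13334 / 38.63 = 345.1721
CPM(drought-stressed) = 34371 / 46.11 = 745.4131
Fold change = 745.4131 / 345.1721 = 2.15954
log2(2.15954) = 1.1107

1.111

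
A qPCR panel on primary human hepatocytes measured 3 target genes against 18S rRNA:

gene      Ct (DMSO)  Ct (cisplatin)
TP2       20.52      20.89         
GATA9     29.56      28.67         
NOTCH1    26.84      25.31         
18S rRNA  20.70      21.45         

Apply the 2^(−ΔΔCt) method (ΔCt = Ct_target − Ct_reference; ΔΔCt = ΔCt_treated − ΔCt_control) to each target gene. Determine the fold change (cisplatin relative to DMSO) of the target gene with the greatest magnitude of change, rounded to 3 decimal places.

4.857

TP2: ΔΔCt = (20.89−21.45) − (20.52−20.70) = -0.56 − (-0.18) = -0.38; fold change = 2^0.38 = 1.301
GATA9: ΔΔCt = (28.67−21.45) − (29.56−20.70) = 7.22 − 8.86 = -1.64; fold change = 2^1.64 = 3.117
NOTCH1: ΔΔCt = (25.31−21.45) − (26.84−20.70) = 3.86 − 6.14 = -2.28; fold change = 2^2.28 = 4.857
NOTCH1 has the largest |ΔΔCt| = 2.28.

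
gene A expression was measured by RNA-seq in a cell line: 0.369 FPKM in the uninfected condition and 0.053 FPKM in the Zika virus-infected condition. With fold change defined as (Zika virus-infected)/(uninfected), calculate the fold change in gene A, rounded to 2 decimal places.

Fold change = 0.053 / 0.369 = 0.144
gene A is downregulated.

0.14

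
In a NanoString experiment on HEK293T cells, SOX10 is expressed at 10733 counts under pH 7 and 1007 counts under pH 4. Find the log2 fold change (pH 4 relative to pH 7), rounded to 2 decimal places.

Fold change = 1007 / 10733 = 0.0938
log2(0.0938) = -3.414

-3.41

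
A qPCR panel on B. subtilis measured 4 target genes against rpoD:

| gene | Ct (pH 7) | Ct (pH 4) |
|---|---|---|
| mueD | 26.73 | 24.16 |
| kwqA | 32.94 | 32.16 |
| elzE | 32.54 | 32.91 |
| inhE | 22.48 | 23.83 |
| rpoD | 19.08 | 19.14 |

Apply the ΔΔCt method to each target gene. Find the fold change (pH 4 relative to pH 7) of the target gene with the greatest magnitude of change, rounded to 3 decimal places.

6.190

mueD: ΔΔCt = (24.16−19.14) − (26.73−19.08) = 5.02 − 7.65 = -2.63; fold change = 2^2.63 = 6.190
kwqA: ΔΔCt = (32.16−19.14) − (32.94−19.08) = 13.02 − 13.86 = -0.84; fold change = 2^0.84 = 1.790
elzE: ΔΔCt = (32.91−19.14) − (32.54−19.08) = 13.77 − 13.46 = 0.31; fold change = 2^-0.31 = 0.807
inhE: ΔΔCt = (23.83−19.14) − (22.48−19.08) = 4.69 − 3.40 = 1.29; fold change = 2^-1.29 = 0.409
mueD has the largest |ΔΔCt| = 2.63.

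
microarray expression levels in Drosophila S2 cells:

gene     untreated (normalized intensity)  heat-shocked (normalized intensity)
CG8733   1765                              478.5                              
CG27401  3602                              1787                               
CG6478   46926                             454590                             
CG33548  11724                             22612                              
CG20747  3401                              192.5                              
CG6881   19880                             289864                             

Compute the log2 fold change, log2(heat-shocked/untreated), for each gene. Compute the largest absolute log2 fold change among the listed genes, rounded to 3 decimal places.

log2(478.5/1765) = -1.883  (CG8733)
log2(1787/3602) = -1.011  (CG27401)
log2(454590/46926) = 3.276  (CG6478)
log2(22612/11724) = 0.948  (CG33548)
log2(192.5/3401) = -4.143  (CG20747)
log2(289864/19880) = 3.866  (CG6881)
The largest magnitude belongs to CG20747.

4.143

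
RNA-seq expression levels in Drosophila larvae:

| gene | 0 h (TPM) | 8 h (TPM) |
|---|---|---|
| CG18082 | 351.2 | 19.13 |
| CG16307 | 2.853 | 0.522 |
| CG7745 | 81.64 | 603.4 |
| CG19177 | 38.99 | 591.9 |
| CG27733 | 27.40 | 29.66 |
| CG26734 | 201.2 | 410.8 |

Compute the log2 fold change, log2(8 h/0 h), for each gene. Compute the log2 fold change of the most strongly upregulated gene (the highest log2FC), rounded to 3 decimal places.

log2(19.13/351.2) = -4.198  (CG18082)
log2(0.522/2.853) = -2.450  (CG16307)
log2(603.4/81.64) = 2.886  (CG7745)
log2(591.9/38.99) = 3.924  (CG19177)
log2(29.66/27.40) = 0.114  (CG27733)
log2(410.8/201.2) = 1.030  (CG26734)
CG19177 is most strongly upregulated.

3.924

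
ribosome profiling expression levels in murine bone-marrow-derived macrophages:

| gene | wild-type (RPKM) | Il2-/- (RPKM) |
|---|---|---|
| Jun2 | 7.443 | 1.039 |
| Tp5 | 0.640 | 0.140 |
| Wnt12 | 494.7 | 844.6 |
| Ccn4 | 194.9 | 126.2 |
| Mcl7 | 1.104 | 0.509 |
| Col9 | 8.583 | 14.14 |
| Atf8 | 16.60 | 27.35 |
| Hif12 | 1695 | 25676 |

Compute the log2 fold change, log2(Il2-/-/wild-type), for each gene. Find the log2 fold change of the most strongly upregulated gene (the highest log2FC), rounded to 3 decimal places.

log2(1.039/7.443) = -2.841  (Jun2)
log2(0.140/0.640) = -2.193  (Tp5)
log2(844.6/494.7) = 0.772  (Wnt12)
log2(126.2/194.9) = -0.627  (Ccn4)
log2(0.509/1.104) = -1.117  (Mcl7)
log2(14.14/8.583) = 0.720  (Col9)
log2(27.35/16.60) = 0.720  (Atf8)
log2(25676/1695) = 3.921  (Hif12)
Hif12 is most strongly upregulated.

3.921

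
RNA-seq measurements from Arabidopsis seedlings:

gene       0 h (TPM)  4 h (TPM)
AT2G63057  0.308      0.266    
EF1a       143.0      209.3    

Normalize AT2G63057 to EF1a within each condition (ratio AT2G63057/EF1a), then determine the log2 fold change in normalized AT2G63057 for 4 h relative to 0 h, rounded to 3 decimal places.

-0.761

AT2G63057/EF1a (0 h) = 0.308 / 143.0 = 0.0021538
AT2G63057/EF1a (4 h) = 0.266 / 209.3 = 0.0012709
Fold change = 0.0012709 / 0.0021538 = 0.5901
log2(0.5901) = -0.7611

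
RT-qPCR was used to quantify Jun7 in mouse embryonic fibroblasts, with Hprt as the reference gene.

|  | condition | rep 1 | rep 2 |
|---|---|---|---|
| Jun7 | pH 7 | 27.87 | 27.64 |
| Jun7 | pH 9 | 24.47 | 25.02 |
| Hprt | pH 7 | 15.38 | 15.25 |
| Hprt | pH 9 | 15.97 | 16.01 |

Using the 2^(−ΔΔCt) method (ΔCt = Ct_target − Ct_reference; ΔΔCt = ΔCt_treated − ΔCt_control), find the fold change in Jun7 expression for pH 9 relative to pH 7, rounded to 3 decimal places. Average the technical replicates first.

12.862

Mean Ct: Jun7 pH 7 27.755; Jun7 pH 9 24.745; Hprt pH 7 15.315; Hprt pH 9 15.990
ΔCt(pH 7) = 27.755 − 15.315 = 12.440
ΔCt(pH 9) = 24.745 − 15.990 = 8.755
ΔΔCt = 8.755 − 12.440 = -3.685
Fold change = 2^(−(-3.685)) = 2^3.685 = 12.8616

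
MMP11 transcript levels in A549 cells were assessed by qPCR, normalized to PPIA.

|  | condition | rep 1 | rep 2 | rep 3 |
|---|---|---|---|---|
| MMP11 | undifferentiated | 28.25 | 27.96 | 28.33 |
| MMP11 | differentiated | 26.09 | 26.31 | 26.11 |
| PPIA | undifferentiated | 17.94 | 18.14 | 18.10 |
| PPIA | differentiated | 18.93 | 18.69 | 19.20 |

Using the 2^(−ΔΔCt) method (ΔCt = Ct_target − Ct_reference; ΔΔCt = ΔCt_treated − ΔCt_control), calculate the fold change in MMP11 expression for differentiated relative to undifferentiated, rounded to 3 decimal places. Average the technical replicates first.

Mean Ct: MMP11 undifferentiated 28.180; MMP11 differentiated 26.170; PPIA undifferentiated 18.060; PPIA differentiated 18.940
ΔCt(undifferentiated) = 28.180 − 18.060 = 10.120
ΔCt(differentiated) = 26.170 − 18.940 = 7.230
ΔΔCt = 7.230 − 10.120 = -2.890
Fold change = 2^(−(-2.890)) = 2^2.890 = 7.4127

7.413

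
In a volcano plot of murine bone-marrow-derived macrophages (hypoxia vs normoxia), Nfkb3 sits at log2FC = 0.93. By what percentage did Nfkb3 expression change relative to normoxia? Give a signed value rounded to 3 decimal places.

Fold change = 2^(0.93) = 1.9053
Percent change = (FC − 1) × 100% = (1.9053 − 1) × 100 = 90.528%

90.528%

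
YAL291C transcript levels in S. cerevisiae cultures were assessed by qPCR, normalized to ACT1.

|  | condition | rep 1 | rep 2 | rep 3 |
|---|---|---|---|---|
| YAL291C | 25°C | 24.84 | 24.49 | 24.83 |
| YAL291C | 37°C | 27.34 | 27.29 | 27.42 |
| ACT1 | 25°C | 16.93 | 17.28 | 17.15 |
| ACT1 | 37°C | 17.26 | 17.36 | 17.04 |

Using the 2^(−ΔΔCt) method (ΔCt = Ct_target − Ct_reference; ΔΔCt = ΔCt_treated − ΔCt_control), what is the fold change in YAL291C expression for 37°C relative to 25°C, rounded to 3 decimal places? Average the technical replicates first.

Mean Ct: YAL291C 25°C 24.720; YAL291C 37°C 27.350; ACT1 25°C 17.120; ACT1 37°C 17.220
ΔCt(25°C) = 24.720 − 17.120 = 7.600
ΔCt(37°C) = 27.350 − 17.220 = 10.130
ΔΔCt = 10.130 − 7.600 = 2.530
Fold change = 2^(−2.530) = 0.1731

0.173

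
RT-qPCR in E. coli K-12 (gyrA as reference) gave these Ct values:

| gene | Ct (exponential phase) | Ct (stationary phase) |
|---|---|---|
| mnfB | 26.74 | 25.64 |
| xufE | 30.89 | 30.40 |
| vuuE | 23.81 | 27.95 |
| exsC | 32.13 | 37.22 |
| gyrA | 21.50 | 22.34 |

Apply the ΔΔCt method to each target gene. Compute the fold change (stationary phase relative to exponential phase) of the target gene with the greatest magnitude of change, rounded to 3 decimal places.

mnfB: ΔΔCt = (25.64−22.34) − (26.74−21.50) = 3.30 − 5.24 = -1.94; fold change = 2^1.94 = 3.837
xufE: ΔΔCt = (30.40−22.34) − (30.89−21.50) = 8.06 − 9.39 = -1.33; fold change = 2^1.33 = 2.514
vuuE: ΔΔCt = (27.95−22.34) − (23.81−21.50) = 5.61 − 2.31 = 3.30; fold change = 2^-3.30 = 0.102
exsC: ΔΔCt = (37.22−22.34) − (32.13−21.50) = 14.88 − 10.63 = 4.25; fold change = 2^-4.25 = 0.053
exsC has the largest |ΔΔCt| = 4.25.

0.053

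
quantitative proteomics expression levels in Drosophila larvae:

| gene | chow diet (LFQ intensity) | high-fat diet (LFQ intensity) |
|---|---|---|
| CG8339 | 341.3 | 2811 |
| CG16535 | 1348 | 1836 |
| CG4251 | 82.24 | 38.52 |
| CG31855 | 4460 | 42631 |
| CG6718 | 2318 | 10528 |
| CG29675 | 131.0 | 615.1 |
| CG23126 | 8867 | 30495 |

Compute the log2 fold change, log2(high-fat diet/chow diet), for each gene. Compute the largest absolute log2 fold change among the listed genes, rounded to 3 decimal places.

log2(2811/341.3) = 3.042  (CG8339)
log2(1836/1348) = 0.446  (CG16535)
log2(38.52/82.24) = -1.094  (CG4251)
log2(42631/4460) = 3.257  (CG31855)
log2(10528/2318) = 2.183  (CG6718)
log2(615.1/131.0) = 2.231  (CG29675)
log2(30495/8867) = 1.782  (CG23126)
The largest magnitude belongs to CG31855.

3.257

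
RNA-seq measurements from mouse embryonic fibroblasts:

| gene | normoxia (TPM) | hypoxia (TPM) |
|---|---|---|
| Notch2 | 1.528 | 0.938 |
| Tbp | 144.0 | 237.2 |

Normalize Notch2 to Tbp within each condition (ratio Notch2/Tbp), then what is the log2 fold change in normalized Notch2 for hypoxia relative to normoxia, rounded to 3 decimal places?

Notch2/Tbp (normoxia) = 1.528 / 144.0 = 0.010611
Notch2/Tbp (hypoxia) = 0.938 / 237.2 = 0.0039545
Fold change = 0.0039545 / 0.010611 = 0.3727
log2(0.3727) = -1.4240

-1.424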